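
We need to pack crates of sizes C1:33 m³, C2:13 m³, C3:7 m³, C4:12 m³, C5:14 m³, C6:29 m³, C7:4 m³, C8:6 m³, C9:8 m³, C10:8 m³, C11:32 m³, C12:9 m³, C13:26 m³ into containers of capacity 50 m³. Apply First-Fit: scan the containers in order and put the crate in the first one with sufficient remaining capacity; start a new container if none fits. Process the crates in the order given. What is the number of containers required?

5

C1 (33 m³) → container 1 (remaining 17 m³)
C2 (13 m³) → container 1 (remaining 4 m³)
C3 (7 m³) → container 2 (remaining 43 m³)
C4 (12 m³) → container 2 (remaining 31 m³)
C5 (14 m³) → container 2 (remaining 17 m³)
C6 (29 m³) → container 3 (remaining 21 m³)
C7 (4 m³) → container 1 (remaining 0 m³)
C8 (6 m³) → container 2 (remaining 11 m³)
C9 (8 m³) → container 2 (remaining 3 m³)
C10 (8 m³) → container 3 (remaining 13 m³)
C11 (32 m³) → container 4 (remaining 18 m³)
C12 (9 m³) → container 3 (remaining 4 m³)
C13 (26 m³) → container 5 (remaining 24 m³)
Final containers: [33,13,4] [7,12,14,6,8] [29,8,9] [32] [26].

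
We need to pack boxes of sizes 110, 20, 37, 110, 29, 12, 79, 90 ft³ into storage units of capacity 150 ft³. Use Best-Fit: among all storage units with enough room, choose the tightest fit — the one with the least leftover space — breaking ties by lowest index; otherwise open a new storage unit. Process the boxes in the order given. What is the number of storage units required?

110 ft³ → storage unit 1 (remaining 40 ft³)
20 ft³ → storage unit 1 (remaining 20 ft³)
37 ft³ → storage unit 2 (remaining 113 ft³)
110 ft³ → storage unit 2 (remaining 3 ft³)
29 ft³ → storage unit 3 (remaining 121 ft³)
12 ft³ → storage unit 1 (remaining 8 ft³)
79 ft³ → storage unit 3 (remaining 42 ft³)
90 ft³ → storage unit 4 (remaining 60 ft³)

4 storage units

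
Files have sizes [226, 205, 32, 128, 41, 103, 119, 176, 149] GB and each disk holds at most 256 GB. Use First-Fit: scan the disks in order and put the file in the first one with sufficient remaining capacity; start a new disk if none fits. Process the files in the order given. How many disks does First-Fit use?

disk 1: place 226 GB, 30 GB left
disk 2: place 205 GB, 51 GB left
disk 2: place 32 GB, 19 GB left
disk 3: place 128 GB, 128 GB left
disk 3: place 41 GB, 87 GB left
disk 4: place 103 GB, 153 GB left
disk 4: place 119 GB, 34 GB left
disk 5: place 176 GB, 80 GB left
disk 6: place 149 GB, 107 GB left
Final disks: [226] [205,32] [128,41] [103,119] [176] [149].

6 disks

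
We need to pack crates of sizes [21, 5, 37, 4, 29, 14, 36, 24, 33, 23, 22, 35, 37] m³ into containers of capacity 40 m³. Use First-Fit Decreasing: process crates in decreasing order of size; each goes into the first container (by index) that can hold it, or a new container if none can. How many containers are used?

Sorted descending: 37, 37, 36, 35, 33, 29, 24, 23, 22, 21, 14, 5, 4.
container 1: place 37 m³, 3 m³ left
container 2: place 37 m³, 3 m³ left
container 3: place 36 m³, 4 m³ left
container 4: place 35 m³, 5 m³ left
container 5: place 33 m³, 7 m³ left
container 6: place 29 m³, 11 m³ left
container 7: place 24 m³, 16 m³ left
container 8: place 23 m³, 17 m³ left
container 9: place 22 m³, 18 m³ left
container 10: place 21 m³, 19 m³ left
container 7: place 14 m³, 2 m³ left
container 4: place 5 m³, 0 m³ left
container 3: place 4 m³, 0 m³ left
Final containers: [37] [37] [36,4] [35,5] [33] [29] [24,14] [23] [22] [21].

10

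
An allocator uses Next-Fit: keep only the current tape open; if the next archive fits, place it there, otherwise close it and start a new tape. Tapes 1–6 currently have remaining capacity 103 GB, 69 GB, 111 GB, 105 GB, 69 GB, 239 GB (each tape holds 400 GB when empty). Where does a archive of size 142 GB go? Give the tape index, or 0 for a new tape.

6

Next-Fit only looks at tape 6, which has 239 GB free.
142 GB fits there.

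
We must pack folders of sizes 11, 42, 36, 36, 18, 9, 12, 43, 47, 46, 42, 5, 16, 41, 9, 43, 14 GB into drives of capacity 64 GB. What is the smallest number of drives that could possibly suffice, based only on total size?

8

Total size = 11 + 42 + 36 + 36 + 18 + 9 + 12 + 43 + 47 + 46 + 42 + 5 + 16 + 41 + 9 + 43 + 14 = 470 GB.
⌈470 / 64⌉ = 8.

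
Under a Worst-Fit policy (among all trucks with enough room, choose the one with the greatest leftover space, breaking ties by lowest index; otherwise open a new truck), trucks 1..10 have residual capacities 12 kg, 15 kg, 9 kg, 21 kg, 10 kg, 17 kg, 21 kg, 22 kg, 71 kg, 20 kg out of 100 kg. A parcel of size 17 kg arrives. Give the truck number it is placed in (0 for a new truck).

9

Trucks with room: truck 4 (21 kg), truck 6 (17 kg), truck 7 (21 kg), truck 8 (22 kg), truck 9 (71 kg), truck 10 (20 kg).
Most room is truck 9 with 71 kg free.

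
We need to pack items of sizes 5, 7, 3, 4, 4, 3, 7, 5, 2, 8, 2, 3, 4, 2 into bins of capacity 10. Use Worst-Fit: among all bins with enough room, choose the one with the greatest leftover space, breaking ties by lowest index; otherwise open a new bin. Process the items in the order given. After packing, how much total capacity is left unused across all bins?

Put 5 in bin 1; 5 remain.
Put 7 in bin 2; 3 remain.
Put 3 in bin 1; 2 remain.
Put 4 in bin 3; 6 remain.
Put 4 in bin 3; 2 remain.
Put 3 in bin 2; 0 remain.
Put 7 in bin 4; 3 remain.
Put 5 in bin 5; 5 remain.
Put 2 in bin 5; 3 remain.
Put 8 in bin 6; 2 remain.
Put 2 in bin 4; 1 remain.
Put 3 in bin 5; 0 remain.
Put 4 in bin 7; 6 remain.
Put 2 in bin 7; 4 remain.
7 bins × 10 = 70; used 59; unused 11.

11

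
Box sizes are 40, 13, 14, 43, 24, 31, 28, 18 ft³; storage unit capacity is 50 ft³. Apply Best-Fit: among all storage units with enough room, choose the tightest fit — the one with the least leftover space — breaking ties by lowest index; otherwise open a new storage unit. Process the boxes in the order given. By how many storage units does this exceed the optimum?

Best-Fit: [40] [13,14] [43] [24] [31,18] [28] → 6 storage units.
Total size 211 ft³; any packing needs at least ⌈211/50⌉ = 5 storage units.
An optimal packing achieves that bound: [43] [40] [31,18] [28,14] [24,13] → 5 storage units.
Excess: 6 − 5 = 1.

1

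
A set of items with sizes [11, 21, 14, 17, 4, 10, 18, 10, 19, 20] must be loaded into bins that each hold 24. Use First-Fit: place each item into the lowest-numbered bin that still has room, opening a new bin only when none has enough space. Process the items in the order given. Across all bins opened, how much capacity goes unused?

48

11 → bin 1 (remaining 13)
21 → bin 2 (remaining 3)
14 → bin 3 (remaining 10)
17 → bin 4 (remaining 7)
4 → bin 1 (remaining 9)
10 → bin 3 (remaining 0)
18 → bin 5 (remaining 6)
10 → bin 6 (remaining 14)
19 → bin 7 (remaining 5)
20 → bin 8 (remaining 4)
8 bins × 24 = 192; used 144; unused 48.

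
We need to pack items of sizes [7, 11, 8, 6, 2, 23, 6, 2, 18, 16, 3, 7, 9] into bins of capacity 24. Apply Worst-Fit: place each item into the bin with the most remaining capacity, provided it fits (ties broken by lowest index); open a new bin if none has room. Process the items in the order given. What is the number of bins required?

Put 7 in bin 1; 17 remain.
Put 11 in bin 1; 6 remain.
Put 8 in bin 2; 16 remain.
Put 6 in bin 2; 10 remain.
Put 2 in bin 2; 8 remain.
Put 23 in bin 3; 1 remain.
Put 6 in bin 2; 2 remain.
Put 2 in bin 1; 4 remain.
Put 18 in bin 4; 6 remain.
Put 16 in bin 5; 8 remain.
Put 3 in bin 5; 5 remain.
Put 7 in bin 6; 17 remain.
Put 9 in bin 6; 8 remain.
Final bins: [7,11,2] [8,6,2,6] [23] [18] [16,3] [7,9].

6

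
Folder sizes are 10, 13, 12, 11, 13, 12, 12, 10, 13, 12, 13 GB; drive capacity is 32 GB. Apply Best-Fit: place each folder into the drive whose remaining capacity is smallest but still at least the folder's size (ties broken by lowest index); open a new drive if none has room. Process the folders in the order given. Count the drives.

6 drives

10 GB → drive 1 (remaining 22 GB)
13 GB → drive 1 (remaining 9 GB)
12 GB → drive 2 (remaining 20 GB)
11 GB → drive 2 (remaining 9 GB)
13 GB → drive 3 (remaining 19 GB)
12 GB → drive 3 (remaining 7 GB)
12 GB → drive 4 (remaining 20 GB)
10 GB → drive 4 (remaining 10 GB)
13 GB → drive 5 (remaining 19 GB)
12 GB → drive 5 (remaining 7 GB)
13 GB → drive 6 (remaining 19 GB)
Final drives: [10,13] [12,11] [13,12] [12,10] [13,12] [13].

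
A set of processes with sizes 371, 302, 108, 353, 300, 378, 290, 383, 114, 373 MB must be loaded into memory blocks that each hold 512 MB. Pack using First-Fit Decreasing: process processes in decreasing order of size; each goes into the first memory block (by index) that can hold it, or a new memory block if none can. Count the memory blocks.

Sorted descending: 383, 378, 373, 371, 353, 302, 300, 290, 114, 108.
383 MB → memory block 1 (remaining 129 MB)
378 MB → memory block 2 (remaining 134 MB)
373 MB → memory block 3 (remaining 139 MB)
371 MB → memory block 4 (remaining 141 MB)
353 MB → memory block 5 (remaining 159 MB)
302 MB → memory block 6 (remaining 210 MB)
300 MB → memory block 7 (remaining 212 MB)
290 MB → memory block 8 (remaining 222 MB)
114 MB → memory block 1 (remaining 15 MB)
108 MB → memory block 2 (remaining 26 MB)

8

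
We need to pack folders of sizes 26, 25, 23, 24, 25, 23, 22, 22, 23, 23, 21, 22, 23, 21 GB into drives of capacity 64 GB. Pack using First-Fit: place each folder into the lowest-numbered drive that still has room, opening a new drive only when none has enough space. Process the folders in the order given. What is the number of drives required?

26 GB → drive 1 (remaining 38 GB)
25 GB → drive 1 (remaining 13 GB)
23 GB → drive 2 (remaining 41 GB)
24 GB → drive 2 (remaining 17 GB)
25 GB → drive 3 (remaining 39 GB)
23 GB → drive 3 (remaining 16 GB)
22 GB → drive 4 (remaining 42 GB)
22 GB → drive 4 (remaining 20 GB)
23 GB → drive 5 (remaining 41 GB)
23 GB → drive 5 (remaining 18 GB)
21 GB → drive 6 (remaining 43 GB)
22 GB → drive 6 (remaining 21 GB)
23 GB → drive 7 (remaining 41 GB)
21 GB → drive 6 (remaining 0 GB)
Final drives: [26,25] [23,24] [25,23] [22,22] [23,23] [21,22,21] [23].

7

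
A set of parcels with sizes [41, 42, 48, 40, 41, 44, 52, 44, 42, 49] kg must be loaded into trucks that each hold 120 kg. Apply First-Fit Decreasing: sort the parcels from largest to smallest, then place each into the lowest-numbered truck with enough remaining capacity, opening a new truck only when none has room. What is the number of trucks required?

Sorted descending: 52, 49, 48, 44, 44, 42, 42, 41, 41, 40.
truck 1: place 52 kg, 68 kg left
truck 1: place 49 kg, 19 kg left
truck 2: place 48 kg, 72 kg left
truck 2: place 44 kg, 28 kg left
truck 3: place 44 kg, 76 kg left
truck 3: place 42 kg, 34 kg left
truck 4: place 42 kg, 78 kg left
truck 4: place 41 kg, 37 kg left
truck 5: place 41 kg, 79 kg left
truck 5: place 40 kg, 39 kg left

5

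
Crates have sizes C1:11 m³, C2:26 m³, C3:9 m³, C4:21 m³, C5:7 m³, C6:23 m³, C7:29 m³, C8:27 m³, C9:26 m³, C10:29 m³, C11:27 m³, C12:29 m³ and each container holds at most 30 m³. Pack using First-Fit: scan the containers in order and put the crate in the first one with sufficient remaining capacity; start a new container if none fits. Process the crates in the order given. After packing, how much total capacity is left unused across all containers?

container 1: place C1 (11 m³), 19 m³ left
container 2: place C2 (26 m³), 4 m³ left
container 1: place C3 (9 m³), 10 m³ left
container 3: place C4 (21 m³), 9 m³ left
container 1: place C5 (7 m³), 3 m³ left
container 4: place C6 (23 m³), 7 m³ left
container 5: place C7 (29 m³), 1 m³ left
container 6: place C8 (27 m³), 3 m³ left
container 7: place C9 (26 m³), 4 m³ left
container 8: place C10 (29 m³), 1 m³ left
container 9: place C11 (27 m³), 3 m³ left
container 10: place C12 (29 m³), 1 m³ left
10 containers × 30 m³ = 300 m³; used 264 m³; unused 36 m³.

36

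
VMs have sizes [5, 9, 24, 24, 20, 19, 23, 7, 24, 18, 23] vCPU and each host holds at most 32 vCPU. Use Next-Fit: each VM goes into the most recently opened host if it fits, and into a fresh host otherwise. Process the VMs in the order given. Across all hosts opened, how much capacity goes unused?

Put 5 vCPU in host 1; 27 vCPU remain.
Put 9 vCPU in host 1; 18 vCPU remain.
Put 24 vCPU in host 2; 8 vCPU remain.
Put 24 vCPU in host 3; 8 vCPU remain.
Put 20 vCPU in host 4; 12 vCPU remain.
Put 19 vCPU in host 5; 13 vCPU remain.
Put 23 vCPU in host 6; 9 vCPU remain.
Put 7 vCPU in host 6; 2 vCPU remain.
Put 24 vCPU in host 7; 8 vCPU remain.
Put 18 vCPU in host 8; 14 vCPU remain.
Put 23 vCPU in host 9; 9 vCPU remain.
9 hosts × 32 vCPU = 288 vCPU; used 196 vCPU; unused 92 vCPU.

92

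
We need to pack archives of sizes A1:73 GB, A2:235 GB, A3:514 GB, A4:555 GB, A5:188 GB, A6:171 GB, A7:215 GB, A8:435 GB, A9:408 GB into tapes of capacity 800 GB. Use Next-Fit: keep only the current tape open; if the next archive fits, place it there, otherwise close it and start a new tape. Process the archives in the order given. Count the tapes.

6 tapes

Put A1 (73 GB) in tape 1; 727 GB remain.
Put A2 (235 GB) in tape 1; 492 GB remain.
Put A3 (514 GB) in tape 2; 286 GB remain.
Put A4 (555 GB) in tape 3; 245 GB remain.
Put A5 (188 GB) in tape 3; 57 GB remain.
Put A6 (171 GB) in tape 4; 629 GB remain.
Put A7 (215 GB) in tape 4; 414 GB remain.
Put A8 (435 GB) in tape 5; 365 GB remain.
Put A9 (408 GB) in tape 6; 392 GB remain.
Final tapes: [73,235] [514] [555,188] [171,215] [435] [408].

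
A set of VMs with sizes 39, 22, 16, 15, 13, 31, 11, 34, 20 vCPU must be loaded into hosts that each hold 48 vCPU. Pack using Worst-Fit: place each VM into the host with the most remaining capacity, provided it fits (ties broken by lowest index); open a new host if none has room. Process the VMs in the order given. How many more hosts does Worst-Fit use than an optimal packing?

1

Worst-Fit: [39] [22,16] [15,13,11] [31] [34] [20] → 6 hosts.
Total size 201 vCPU; any packing needs at least ⌈201/48⌉ = 5 hosts.
An optimal packing achieves that bound: [39] [34,13] [31,16] [22,20] [15,11] → 5 hosts.
Excess: 6 − 5 = 1.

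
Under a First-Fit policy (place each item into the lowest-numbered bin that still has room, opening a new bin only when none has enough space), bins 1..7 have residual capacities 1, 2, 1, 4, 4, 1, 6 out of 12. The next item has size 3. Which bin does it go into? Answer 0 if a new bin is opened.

Bins with room: bin 4 (4), bin 5 (4), bin 7 (6).
The first with room is bin 4.

4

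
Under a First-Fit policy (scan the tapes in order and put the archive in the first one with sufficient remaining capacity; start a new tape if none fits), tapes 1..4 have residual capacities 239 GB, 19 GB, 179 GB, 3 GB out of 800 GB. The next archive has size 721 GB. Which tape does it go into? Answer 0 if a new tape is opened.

0

No tape has ≥ 721 GB free, so a new tape is opened.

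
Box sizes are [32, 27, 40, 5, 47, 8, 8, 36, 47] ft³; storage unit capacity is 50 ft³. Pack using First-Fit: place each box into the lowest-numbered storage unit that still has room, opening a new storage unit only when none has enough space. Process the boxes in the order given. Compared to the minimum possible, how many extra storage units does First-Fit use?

0

First-Fit: [32,5,8] [27,8] [40] [47] [36] [47] → 6 storage units.
6 boxes exceed 25 ft³ (half the capacity), and no two of those can share a storage unit, so at least 6 storage units are needed.
So 6 is already optimal.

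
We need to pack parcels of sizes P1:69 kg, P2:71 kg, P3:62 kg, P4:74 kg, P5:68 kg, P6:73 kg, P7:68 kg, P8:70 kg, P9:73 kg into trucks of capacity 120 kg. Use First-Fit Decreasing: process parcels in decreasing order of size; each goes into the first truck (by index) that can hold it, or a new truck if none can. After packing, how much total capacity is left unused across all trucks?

452

Sorted descending: 74, 73, 73, 71, 70, 69, 68, 68, 62.
truck 1: place 74 kg, 46 kg left
truck 2: place 73 kg, 47 kg left
truck 3: place 73 kg, 47 kg left
truck 4: place 71 kg, 49 kg left
truck 5: place 70 kg, 50 kg left
truck 6: place 69 kg, 51 kg left
truck 7: place 68 kg, 52 kg left
truck 8: place 68 kg, 52 kg left
truck 9: place 62 kg, 58 kg left
9 trucks × 120 kg = 1080 kg; used 628 kg; unused 452 kg.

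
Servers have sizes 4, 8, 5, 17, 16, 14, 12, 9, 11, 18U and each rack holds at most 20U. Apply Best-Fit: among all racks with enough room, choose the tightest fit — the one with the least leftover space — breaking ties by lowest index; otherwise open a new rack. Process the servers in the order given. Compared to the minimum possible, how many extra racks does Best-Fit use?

1

Best-Fit: [4,8,5] [17] [16] [14] [12] [9,11] [18] → 7 racks.
Total size 114U; any packing needs at least ⌈114/20⌉ = 6 racks.
An optimal packing achieves that bound: [18] [17] [16,4] [14,5] [12,8] [11,9] → 6 racks.
Excess: 7 − 6 = 1.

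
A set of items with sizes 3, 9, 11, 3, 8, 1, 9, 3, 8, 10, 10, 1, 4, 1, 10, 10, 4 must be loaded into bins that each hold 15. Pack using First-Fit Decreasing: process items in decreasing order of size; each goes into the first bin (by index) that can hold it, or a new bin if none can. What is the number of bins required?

9 bins

Sorted descending: 11, 10, 10, 10, 10, 9, 9, 8, 8, 4, 4, 3, 3, 3, 1, 1, 1.
11 → bin 1 (remaining 4)
10 → bin 2 (remaining 5)
10 → bin 3 (remaining 5)
10 → bin 4 (remaining 5)
10 → bin 5 (remaining 5)
9 → bin 6 (remaining 6)
9 → bin 7 (remaining 6)
8 → bin 8 (remaining 7)
8 → bin 9 (remaining 7)
4 → bin 1 (remaining 0)
4 → bin 2 (remaining 1)
3 → bin 3 (remaining 2)
3 → bin 4 (remaining 2)
3 → bin 5 (remaining 2)
1 → bin 2 (remaining 0)
1 → bin 3 (remaining 1)
1 → bin 3 (remaining 0)
Final bins: [11,4] [10,4,1] [10,3,1,1] [10,3] [10,3] [9] [9] [8] [8].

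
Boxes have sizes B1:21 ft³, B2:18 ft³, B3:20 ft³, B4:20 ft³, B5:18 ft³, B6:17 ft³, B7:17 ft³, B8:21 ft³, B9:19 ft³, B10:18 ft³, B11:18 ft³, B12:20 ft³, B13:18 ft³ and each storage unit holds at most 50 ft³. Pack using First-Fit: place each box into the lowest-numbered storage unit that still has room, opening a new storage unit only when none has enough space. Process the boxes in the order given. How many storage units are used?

B1 (21 ft³) → storage unit 1 (remaining 29 ft³)
B2 (18 ft³) → storage unit 1 (remaining 11 ft³)
B3 (20 ft³) → storage unit 2 (remaining 30 ft³)
B4 (20 ft³) → storage unit 2 (remaining 10 ft³)
B5 (18 ft³) → storage unit 3 (remaining 32 ft³)
B6 (17 ft³) → storage unit 3 (remaining 15 ft³)
B7 (17 ft³) → storage unit 4 (remaining 33 ft³)
B8 (21 ft³) → storage unit 4 (remaining 12 ft³)
B9 (19 ft³) → storage unit 5 (remaining 31 ft³)
B10 (18 ft³) → storage unit 5 (remaining 13 ft³)
B11 (18 ft³) → storage unit 6 (remaining 32 ft³)
B12 (20 ft³) → storage unit 6 (remaining 12 ft³)
B13 (18 ft³) → storage unit 7 (remaining 32 ft³)
Final storage units: [21,18] [20,20] [18,17] [17,21] [19,18] [18,20] [18].

7 storage units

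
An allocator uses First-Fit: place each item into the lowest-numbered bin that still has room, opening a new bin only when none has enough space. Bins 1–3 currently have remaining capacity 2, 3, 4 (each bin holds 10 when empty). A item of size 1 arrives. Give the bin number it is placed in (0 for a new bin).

1

Bins with room: bin 1 (2), bin 2 (3), bin 3 (4).
The first with room is bin 1.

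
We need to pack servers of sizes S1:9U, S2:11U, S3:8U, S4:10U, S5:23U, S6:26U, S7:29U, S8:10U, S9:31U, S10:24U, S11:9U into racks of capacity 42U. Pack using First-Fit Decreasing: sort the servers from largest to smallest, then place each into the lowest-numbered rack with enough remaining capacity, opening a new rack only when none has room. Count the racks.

Sorted descending: 31, 29, 26, 24, 23, 11, 10, 10, 9, 9, 8.
Put 31U in rack 1; 11U remain.
Put 29U in rack 2; 13U remain.
Put 26U in rack 3; 16U remain.
Put 24U in rack 4; 18U remain.
Put 23U in rack 5; 19U remain.
Put 11U in rack 1; 0U remain.
Put 10U in rack 2; 3U remain.
Put 10U in rack 3; 6U remain.
Put 9U in rack 4; 9U remain.
Put 9U in rack 4; 0U remain.
Put 8U in rack 5; 11U remain.
Final racks: [31,11] [29,10] [26,10] [24,9,9] [23,8].

5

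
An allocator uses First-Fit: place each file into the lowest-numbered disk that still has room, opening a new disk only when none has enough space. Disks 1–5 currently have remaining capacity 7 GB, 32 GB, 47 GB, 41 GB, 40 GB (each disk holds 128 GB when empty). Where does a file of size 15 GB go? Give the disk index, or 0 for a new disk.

Disks with room: disk 2 (32 GB), disk 3 (47 GB), disk 4 (41 GB), disk 5 (40 GB).
The first with room is disk 2.

2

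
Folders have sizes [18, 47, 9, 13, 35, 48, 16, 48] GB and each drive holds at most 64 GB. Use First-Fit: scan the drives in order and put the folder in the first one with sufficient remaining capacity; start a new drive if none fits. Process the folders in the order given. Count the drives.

5

18 GB → drive 1 (remaining 46 GB)
47 GB → drive 2 (remaining 17 GB)
9 GB → drive 1 (remaining 37 GB)
13 GB → drive 1 (remaining 24 GB)
35 GB → drive 3 (remaining 29 GB)
48 GB → drive 4 (remaining 16 GB)
16 GB → drive 1 (remaining 8 GB)
48 GB → drive 5 (remaining 16 GB)
Final drives: [18,9,13,16] [47] [35] [48] [48].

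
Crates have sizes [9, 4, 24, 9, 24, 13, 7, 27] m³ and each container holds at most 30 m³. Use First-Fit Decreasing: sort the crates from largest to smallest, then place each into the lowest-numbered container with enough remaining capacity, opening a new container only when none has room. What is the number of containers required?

Sorted descending: 27, 24, 24, 13, 9, 9, 7, 4.
Put 27 m³ in container 1; 3 m³ remain.
Put 24 m³ in container 2; 6 m³ remain.
Put 24 m³ in container 3; 6 m³ remain.
Put 13 m³ in container 4; 17 m³ remain.
Put 9 m³ in container 4; 8 m³ remain.
Put 9 m³ in container 5; 21 m³ remain.
Put 7 m³ in container 4; 1 m³ remain.
Put 4 m³ in container 2; 2 m³ remain.

5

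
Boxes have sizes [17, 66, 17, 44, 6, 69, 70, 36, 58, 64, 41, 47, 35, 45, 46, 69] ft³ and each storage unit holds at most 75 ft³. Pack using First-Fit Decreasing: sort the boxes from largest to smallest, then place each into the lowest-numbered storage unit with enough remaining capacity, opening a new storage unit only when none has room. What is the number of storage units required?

Sorted descending: 70, 69, 69, 66, 64, 58, 47, 46, 45, 44, 41, 36, 35, 17, 17, 6.
70 ft³ → storage unit 1 (remaining 5 ft³)
69 ft³ → storage unit 2 (remaining 6 ft³)
69 ft³ → storage unit 3 (remaining 6 ft³)
66 ft³ → storage unit 4 (remaining 9 ft³)
64 ft³ → storage unit 5 (remaining 11 ft³)
58 ft³ → storage unit 6 (remaining 17 ft³)
47 ft³ → storage unit 7 (remaining 28 ft³)
46 ft³ → storage unit 8 (remaining 29 ft³)
45 ft³ → storage unit 9 (remaining 30 ft³)
44 ft³ → storage unit 10 (remaining 31 ft³)
41 ft³ → storage unit 11 (remaining 34 ft³)
36 ft³ → storage unit 12 (remaining 39 ft³)
35 ft³ → storage unit 12 (remaining 4 ft³)
17 ft³ → storage unit 6 (remaining 0 ft³)
17 ft³ → storage unit 7 (remaining 11 ft³)
6 ft³ → storage unit 2 (remaining 0 ft³)
Final storage units: [70] [69,6] [69] [66] [64] [58,17] [47,17] [46] [45] [44] [41] [36,35].

12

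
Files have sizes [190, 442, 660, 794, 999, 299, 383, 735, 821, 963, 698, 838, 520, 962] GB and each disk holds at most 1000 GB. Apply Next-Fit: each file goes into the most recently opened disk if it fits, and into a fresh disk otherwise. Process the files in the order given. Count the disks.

Put 190 GB in disk 1; 810 GB remain.
Put 442 GB in disk 1; 368 GB remain.
Put 660 GB in disk 2; 340 GB remain.
Put 794 GB in disk 3; 206 GB remain.
Put 999 GB in disk 4; 1 GB remain.
Put 299 GB in disk 5; 701 GB remain.
Put 383 GB in disk 5; 318 GB remain.
Put 735 GB in disk 6; 265 GB remain.
Put 821 GB in disk 7; 179 GB remain.
Put 963 GB in disk 8; 37 GB remain.
Put 698 GB in disk 9; 302 GB remain.
Put 838 GB in disk 10; 162 GB remain.
Put 520 GB in disk 11; 480 GB remain.
Put 962 GB in disk 12; 38 GB remain.
Final disks: [190,442] [660] [794] [999] [299,383] [735] [821] [963] [698] [838] [520] [962].

12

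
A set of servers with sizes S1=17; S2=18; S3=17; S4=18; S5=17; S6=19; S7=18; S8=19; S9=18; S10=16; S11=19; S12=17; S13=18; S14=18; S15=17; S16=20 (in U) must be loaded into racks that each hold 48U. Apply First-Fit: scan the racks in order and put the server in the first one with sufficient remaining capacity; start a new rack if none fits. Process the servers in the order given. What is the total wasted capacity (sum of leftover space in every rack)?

98

S1 (17U) → rack 1 (remaining 31U)
S2 (18U) → rack 1 (remaining 13U)
S3 (17U) → rack 2 (remaining 31U)
S4 (18U) → rack 2 (remaining 13U)
S5 (17U) → rack 3 (remaining 31U)
S6 (19U) → rack 3 (remaining 12U)
S7 (18U) → rack 4 (remaining 30U)
S8 (19U) → rack 4 (remaining 11U)
S9 (18U) → rack 5 (remaining 30U)
S10 (16U) → rack 5 (remaining 14U)
S11 (19U) → rack 6 (remaining 29U)
S12 (17U) → rack 6 (remaining 12U)
S13 (18U) → rack 7 (remaining 30U)
S14 (18U) → rack 7 (remaining 12U)
S15 (17U) → rack 8 (remaining 31U)
S16 (20U) → rack 8 (remaining 11U)
8 racks × 48U = 384U; used 286U; unused 98U.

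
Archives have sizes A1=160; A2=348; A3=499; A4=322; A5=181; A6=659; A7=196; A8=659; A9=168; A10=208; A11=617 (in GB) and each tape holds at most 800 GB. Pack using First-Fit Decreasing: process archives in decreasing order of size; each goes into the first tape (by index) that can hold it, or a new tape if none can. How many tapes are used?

Sorted descending: 659, 659, 617, 499, 348, 322, 208, 196, 181, 168, 160.
Put 659 GB in tape 1; 141 GB remain.
Put 659 GB in tape 2; 141 GB remain.
Put 617 GB in tape 3; 183 GB remain.
Put 499 GB in tape 4; 301 GB remain.
Put 348 GB in tape 5; 452 GB remain.
Put 322 GB in tape 5; 130 GB remain.
Put 208 GB in tape 4; 93 GB remain.
Put 196 GB in tape 6; 604 GB remain.
Put 181 GB in tape 3; 2 GB remain.
Put 168 GB in tape 6; 436 GB remain.
Put 160 GB in tape 6; 276 GB remain.

6 tapes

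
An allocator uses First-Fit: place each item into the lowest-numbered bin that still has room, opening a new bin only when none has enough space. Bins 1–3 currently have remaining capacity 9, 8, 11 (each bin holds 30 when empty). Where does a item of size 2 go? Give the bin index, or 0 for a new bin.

Bins with room: bin 1 (9), bin 2 (8), bin 3 (11).
The first with room is bin 1.

1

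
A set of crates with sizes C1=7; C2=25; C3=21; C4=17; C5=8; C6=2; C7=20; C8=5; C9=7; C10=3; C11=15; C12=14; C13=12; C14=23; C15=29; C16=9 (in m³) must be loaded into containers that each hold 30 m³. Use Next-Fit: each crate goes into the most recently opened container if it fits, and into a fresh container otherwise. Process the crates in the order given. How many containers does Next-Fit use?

10 containers

Put C1 (7 m³) in container 1; 23 m³ remain.
Put C2 (25 m³) in container 2; 5 m³ remain.
Put C3 (21 m³) in container 3; 9 m³ remain.
Put C4 (17 m³) in container 4; 13 m³ remain.
Put C5 (8 m³) in container 4; 5 m³ remain.
Put C6 (2 m³) in container 4; 3 m³ remain.
Put C7 (20 m³) in container 5; 10 m³ remain.
Put C8 (5 m³) in container 5; 5 m³ remain.
Put C9 (7 m³) in container 6; 23 m³ remain.
Put C10 (3 m³) in container 6; 20 m³ remain.
Put C11 (15 m³) in container 6; 5 m³ remain.
Put C12 (14 m³) in container 7; 16 m³ remain.
Put C13 (12 m³) in container 7; 4 m³ remain.
Put C14 (23 m³) in container 8; 7 m³ remain.
Put C15 (29 m³) in container 9; 1 m³ remain.
Put C16 (9 m³) in container 10; 21 m³ remain.
Final containers: [7] [25] [21] [17,8,2] [20,5] [7,3,15] [14,12] [23] [29] [9].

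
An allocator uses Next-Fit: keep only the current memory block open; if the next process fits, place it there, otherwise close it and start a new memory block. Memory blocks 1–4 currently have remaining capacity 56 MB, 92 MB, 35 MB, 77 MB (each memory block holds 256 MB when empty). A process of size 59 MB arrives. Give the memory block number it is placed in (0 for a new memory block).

Next-Fit only looks at memory block 4, which has 77 MB free.
59 MB fits there.

4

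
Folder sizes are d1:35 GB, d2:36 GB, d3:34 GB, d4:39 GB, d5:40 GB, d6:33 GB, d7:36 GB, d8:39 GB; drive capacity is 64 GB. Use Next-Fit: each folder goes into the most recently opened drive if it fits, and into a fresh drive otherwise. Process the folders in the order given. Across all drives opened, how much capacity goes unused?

d1 (35 GB) → drive 1 (remaining 29 GB)
d2 (36 GB) → drive 2 (remaining 28 GB)
d3 (34 GB) → drive 3 (remaining 30 GB)
d4 (39 GB) → drive 4 (remaining 25 GB)
d5 (40 GB) → drive 5 (remaining 24 GB)
d6 (33 GB) → drive 6 (remaining 31 GB)
d7 (36 GB) → drive 7 (remaining 28 GB)
d8 (39 GB) → drive 8 (remaining 25 GB)
8 drives × 64 GB = 512 GB; used 292 GB; unused 220 GB.

220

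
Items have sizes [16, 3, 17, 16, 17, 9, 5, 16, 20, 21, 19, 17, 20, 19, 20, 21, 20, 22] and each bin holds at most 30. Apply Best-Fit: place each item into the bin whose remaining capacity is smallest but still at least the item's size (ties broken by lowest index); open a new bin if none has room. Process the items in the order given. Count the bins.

15

Put 16 in bin 1; 14 remain.
Put 3 in bin 1; 11 remain.
Put 17 in bin 2; 13 remain.
Put 16 in bin 3; 14 remain.
Put 17 in bin 4; 13 remain.
Put 9 in bin 1; 2 remain.
Put 5 in bin 2; 8 remain.
Put 16 in bin 5; 14 remain.
Put 20 in bin 6; 10 remain.
Put 21 in bin 7; 9 remain.
Put 19 in bin 8; 11 remain.
Put 17 in bin 9; 13 remain.
Put 20 in bin 10; 10 remain.
Put 19 in bin 11; 11 remain.
Put 20 in bin 12; 10 remain.
Put 21 in bin 13; 9 remain.
Put 20 in bin 14; 10 remain.
Put 22 in bin 15; 8 remain.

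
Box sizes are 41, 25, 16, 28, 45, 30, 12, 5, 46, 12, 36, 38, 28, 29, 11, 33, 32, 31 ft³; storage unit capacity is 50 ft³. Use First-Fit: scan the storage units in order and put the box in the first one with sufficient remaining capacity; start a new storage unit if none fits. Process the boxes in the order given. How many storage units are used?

13

41 ft³ → storage unit 1 (remaining 9 ft³)
25 ft³ → storage unit 2 (remaining 25 ft³)
16 ft³ → storage unit 2 (remaining 9 ft³)
28 ft³ → storage unit 3 (remaining 22 ft³)
45 ft³ → storage unit 4 (remaining 5 ft³)
30 ft³ → storage unit 5 (remaining 20 ft³)
12 ft³ → storage unit 3 (remaining 10 ft³)
5 ft³ → storage unit 1 (remaining 4 ft³)
46 ft³ → storage unit 6 (remaining 4 ft³)
12 ft³ → storage unit 5 (remaining 8 ft³)
36 ft³ → storage unit 7 (remaining 14 ft³)
38 ft³ → storage unit 8 (remaining 12 ft³)
28 ft³ → storage unit 9 (remaining 22 ft³)
29 ft³ → storage unit 10 (remaining 21 ft³)
11 ft³ → storage unit 7 (remaining 3 ft³)
33 ft³ → storage unit 11 (remaining 17 ft³)
32 ft³ → storage unit 12 (remaining 18 ft³)
31 ft³ → storage unit 13 (remaining 19 ft³)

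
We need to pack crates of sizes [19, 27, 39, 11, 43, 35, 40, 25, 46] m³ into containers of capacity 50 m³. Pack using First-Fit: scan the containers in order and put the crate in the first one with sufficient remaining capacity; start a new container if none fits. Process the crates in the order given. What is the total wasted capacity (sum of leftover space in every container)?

65

19 m³ → container 1 (remaining 31 m³)
27 m³ → container 1 (remaining 4 m³)
39 m³ → container 2 (remaining 11 m³)
11 m³ → container 2 (remaining 0 m³)
43 m³ → container 3 (remaining 7 m³)
35 m³ → container 4 (remaining 15 m³)
40 m³ → container 5 (remaining 10 m³)
25 m³ → container 6 (remaining 25 m³)
46 m³ → container 7 (remaining 4 m³)
7 containers × 50 m³ = 350 m³; used 285 m³; unused 65 m³.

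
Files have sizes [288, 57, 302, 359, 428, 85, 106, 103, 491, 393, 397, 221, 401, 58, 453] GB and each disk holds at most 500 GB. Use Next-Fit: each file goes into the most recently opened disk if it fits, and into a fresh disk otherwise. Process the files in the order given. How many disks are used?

288 GB → disk 1 (remaining 212 GB)
57 GB → disk 1 (remaining 155 GB)
302 GB → disk 2 (remaining 198 GB)
359 GB → disk 3 (remaining 141 GB)
428 GB → disk 4 (remaining 72 GB)
85 GB → disk 5 (remaining 415 GB)
106 GB → disk 5 (remaining 309 GB)
103 GB → disk 5 (remaining 206 GB)
491 GB → disk 6 (remaining 9 GB)
393 GB → disk 7 (remaining 107 GB)
397 GB → disk 8 (remaining 103 GB)
221 GB → disk 9 (remaining 279 GB)
401 GB → disk 10 (remaining 99 GB)
58 GB → disk 10 (remaining 41 GB)
453 GB → disk 11 (remaining 47 GB)
Final disks: [288,57] [302] [359] [428] [85,106,103] [491] [393] [397] [221] [401,58] [453].

11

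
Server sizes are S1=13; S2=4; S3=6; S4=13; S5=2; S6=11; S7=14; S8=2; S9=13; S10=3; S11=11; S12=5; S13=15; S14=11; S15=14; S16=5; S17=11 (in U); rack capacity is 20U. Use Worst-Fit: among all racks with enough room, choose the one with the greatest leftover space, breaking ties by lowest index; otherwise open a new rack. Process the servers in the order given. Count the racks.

10

S1 (13U) → rack 1 (remaining 7U)
S2 (4U) → rack 1 (remaining 3U)
S3 (6U) → rack 2 (remaining 14U)
S4 (13U) → rack 2 (remaining 1U)
S5 (2U) → rack 1 (remaining 1U)
S6 (11U) → rack 3 (remaining 9U)
S7 (14U) → rack 4 (remaining 6U)
S8 (2U) → rack 3 (remaining 7U)
S9 (13U) → rack 5 (remaining 7U)
S10 (3U) → rack 3 (remaining 4U)
S11 (11U) → rack 6 (remaining 9U)
S12 (5U) → rack 6 (remaining 4U)
S13 (15U) → rack 7 (remaining 5U)
S14 (11U) → rack 8 (remaining 9U)
S15 (14U) → rack 9 (remaining 6U)
S16 (5U) → rack 8 (remaining 4U)
S17 (11U) → rack 10 (remaining 9U)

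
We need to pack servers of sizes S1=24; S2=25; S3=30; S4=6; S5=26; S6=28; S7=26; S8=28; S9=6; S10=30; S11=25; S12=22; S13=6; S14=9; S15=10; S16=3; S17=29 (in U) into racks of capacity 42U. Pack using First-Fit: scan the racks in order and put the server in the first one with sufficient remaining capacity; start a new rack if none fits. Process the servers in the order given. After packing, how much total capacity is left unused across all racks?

129

S1 (24U) → rack 1 (remaining 18U)
S2 (25U) → rack 2 (remaining 17U)
S3 (30U) → rack 3 (remaining 12U)
S4 (6U) → rack 1 (remaining 12U)
S5 (26U) → rack 4 (remaining 16U)
S6 (28U) → rack 5 (remaining 14U)
S7 (26U) → rack 6 (remaining 16U)
S8 (28U) → rack 7 (remaining 14U)
S9 (6U) → rack 1 (remaining 6U)
S10 (30U) → rack 8 (remaining 12U)
S11 (25U) → rack 9 (remaining 17U)
S12 (22U) → rack 10 (remaining 20U)
S13 (6U) → rack 1 (remaining 0U)
S14 (9U) → rack 2 (remaining 8U)
S15 (10U) → rack 3 (remaining 2U)
S16 (3U) → rack 2 (remaining 5U)
S17 (29U) → rack 11 (remaining 13U)
11 racks × 42U = 462U; used 333U; unused 129U.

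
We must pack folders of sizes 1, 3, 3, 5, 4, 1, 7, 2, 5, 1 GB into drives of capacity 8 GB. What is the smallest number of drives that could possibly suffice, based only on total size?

Total size = 1 + 3 + 3 + 5 + 4 + 1 + 7 + 2 + 5 + 1 = 32 GB.
⌈32 / 8⌉ = 4.

4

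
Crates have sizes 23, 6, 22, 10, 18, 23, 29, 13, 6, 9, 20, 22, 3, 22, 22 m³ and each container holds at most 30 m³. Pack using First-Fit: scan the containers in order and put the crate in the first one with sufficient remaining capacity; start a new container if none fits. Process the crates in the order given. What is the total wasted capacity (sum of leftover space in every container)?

52

container 1: place 23 m³, 7 m³ left
container 1: place 6 m³, 1 m³ left
container 2: place 22 m³, 8 m³ left
container 3: place 10 m³, 20 m³ left
container 3: place 18 m³, 2 m³ left
container 4: place 23 m³, 7 m³ left
container 5: place 29 m³, 1 m³ left
container 6: place 13 m³, 17 m³ left
container 2: place 6 m³, 2 m³ left
container 6: place 9 m³, 8 m³ left
container 7: place 20 m³, 10 m³ left
container 8: place 22 m³, 8 m³ left
container 4: place 3 m³, 4 m³ left
container 9: place 22 m³, 8 m³ left
container 10: place 22 m³, 8 m³ left
10 containers × 30 m³ = 300 m³; used 248 m³; unused 52 m³.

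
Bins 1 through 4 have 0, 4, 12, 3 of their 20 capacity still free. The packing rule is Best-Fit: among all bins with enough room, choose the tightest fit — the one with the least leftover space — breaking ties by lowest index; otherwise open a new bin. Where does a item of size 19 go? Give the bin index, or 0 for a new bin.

No bin has ≥ 19 free, so a new bin is opened.

0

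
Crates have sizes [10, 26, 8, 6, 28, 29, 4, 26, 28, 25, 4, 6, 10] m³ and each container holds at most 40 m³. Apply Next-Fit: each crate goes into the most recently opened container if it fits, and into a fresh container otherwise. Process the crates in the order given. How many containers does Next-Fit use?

Put 10 m³ in container 1; 30 m³ remain.
Put 26 m³ in container 1; 4 m³ remain.
Put 8 m³ in container 2; 32 m³ remain.
Put 6 m³ in container 2; 26 m³ remain.
Put 28 m³ in container 3; 12 m³ remain.
Put 29 m³ in container 4; 11 m³ remain.
Put 4 m³ in container 4; 7 m³ remain.
Put 26 m³ in container 5; 14 m³ remain.
Put 28 m³ in container 6; 12 m³ remain.
Put 25 m³ in container 7; 15 m³ remain.
Put 4 m³ in container 7; 11 m³ remain.
Put 6 m³ in container 7; 5 m³ remain.
Put 10 m³ in container 8; 30 m³ remain.

8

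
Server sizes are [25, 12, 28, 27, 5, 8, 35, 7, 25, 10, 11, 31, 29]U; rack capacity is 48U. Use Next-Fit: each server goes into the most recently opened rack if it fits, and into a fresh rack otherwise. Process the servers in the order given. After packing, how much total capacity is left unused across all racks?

83

25U → rack 1 (remaining 23U)
12U → rack 1 (remaining 11U)
28U → rack 2 (remaining 20U)
27U → rack 3 (remaining 21U)
5U → rack 3 (remaining 16U)
8U → rack 3 (remaining 8U)
35U → rack 4 (remaining 13U)
7U → rack 4 (remaining 6U)
25U → rack 5 (remaining 23U)
10U → rack 5 (remaining 13U)
11U → rack 5 (remaining 2U)
31U → rack 6 (remaining 17U)
29U → rack 7 (remaining 19U)
7 racks × 48U = 336U; used 253U; unused 83U.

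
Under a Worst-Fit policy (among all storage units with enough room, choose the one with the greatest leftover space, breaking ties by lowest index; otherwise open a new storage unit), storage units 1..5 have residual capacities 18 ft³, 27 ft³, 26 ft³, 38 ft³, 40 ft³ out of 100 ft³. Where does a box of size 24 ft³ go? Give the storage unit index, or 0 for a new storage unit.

Storage units with room: storage unit 2 (27 ft³), storage unit 3 (26 ft³), storage unit 4 (38 ft³), storage unit 5 (40 ft³).
Most room is storage unit 5 with 40 ft³ free.

5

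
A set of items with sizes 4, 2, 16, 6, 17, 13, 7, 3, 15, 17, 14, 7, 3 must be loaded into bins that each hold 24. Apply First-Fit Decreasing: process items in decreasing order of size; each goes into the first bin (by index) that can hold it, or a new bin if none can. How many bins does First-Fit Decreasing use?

Sorted descending: 17, 17, 16, 15, 14, 13, 7, 7, 6, 4, 3, 3, 2.
Put 17 in bin 1; 7 remain.
Put 17 in bin 2; 7 remain.
Put 16 in bin 3; 8 remain.
Put 15 in bin 4; 9 remain.
Put 14 in bin 5; 10 remain.
Put 13 in bin 6; 11 remain.
Put 7 in bin 1; 0 remain.
Put 7 in bin 2; 0 remain.
Put 6 in bin 3; 2 remain.
Put 4 in bin 4; 5 remain.
Put 3 in bin 4; 2 remain.
Put 3 in bin 5; 7 remain.
Put 2 in bin 3; 0 remain.

6 bins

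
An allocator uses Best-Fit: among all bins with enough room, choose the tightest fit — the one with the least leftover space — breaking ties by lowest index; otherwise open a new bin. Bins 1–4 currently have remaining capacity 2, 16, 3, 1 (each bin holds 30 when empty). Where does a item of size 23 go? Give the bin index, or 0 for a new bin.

0

No bin has ≥ 23 free, so a new bin is opened.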